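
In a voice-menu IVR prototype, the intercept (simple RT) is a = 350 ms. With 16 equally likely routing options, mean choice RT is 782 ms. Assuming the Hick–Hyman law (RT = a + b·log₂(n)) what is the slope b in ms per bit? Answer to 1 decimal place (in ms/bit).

b = (782 − 350) / log₂(16) = 432 / 4 = 108.000 ms/bit.

108.0 ms/bit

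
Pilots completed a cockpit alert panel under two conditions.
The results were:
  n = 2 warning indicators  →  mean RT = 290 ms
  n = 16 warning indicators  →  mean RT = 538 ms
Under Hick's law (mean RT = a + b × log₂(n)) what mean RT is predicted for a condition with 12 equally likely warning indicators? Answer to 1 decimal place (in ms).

503.7 ms

RT is linear in log₂ n, so two points fix the line:
  b = (538 − 290) / (log₂ 16 − log₂ 2) = 248 / (4 − 1) = 82.667 ms/bit
  a = 290 − 82.667 × 1 = 207.333 ms
Then RT(12) = 207.333 + 82.667 × log₂ 12 = 207.333 + 82.667 × 3.5850 ≈ 503.690 ms.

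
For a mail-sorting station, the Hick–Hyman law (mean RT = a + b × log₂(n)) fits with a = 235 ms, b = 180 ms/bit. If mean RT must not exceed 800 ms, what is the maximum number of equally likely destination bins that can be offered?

Information budget: (800 − 235)/180 = 3.1389 bits, so n ≤ 2^3.1389 = 8.808 → at most 8.

8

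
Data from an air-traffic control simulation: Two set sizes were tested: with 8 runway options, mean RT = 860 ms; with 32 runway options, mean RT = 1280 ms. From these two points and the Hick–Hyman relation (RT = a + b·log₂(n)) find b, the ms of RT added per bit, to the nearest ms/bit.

b = (RT₂ − RT₁)/(log₂ n₂ − log₂ n₁) = (1280 − 860)/(5 − 3) = 210 ms/bit.

210 ms/bit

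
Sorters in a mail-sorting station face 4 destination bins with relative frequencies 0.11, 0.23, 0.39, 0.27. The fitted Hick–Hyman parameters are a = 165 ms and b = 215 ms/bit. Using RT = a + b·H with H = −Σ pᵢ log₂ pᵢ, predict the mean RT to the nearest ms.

H = 0.11·log₂(1/0.11) + 0.23·log₂(1/0.23) + 0.39·log₂(1/0.39) + 0.27·log₂(1/0.27) = 1.8778 bits.
RT = 165 + 215 × 1.8778 = 568.72 ms.

569 ms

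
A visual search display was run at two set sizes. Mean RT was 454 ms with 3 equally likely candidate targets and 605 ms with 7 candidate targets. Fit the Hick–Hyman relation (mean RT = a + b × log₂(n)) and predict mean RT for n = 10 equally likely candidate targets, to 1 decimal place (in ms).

668.6 ms

With log₂ n on the abscissa the relation is linear; from the two conditions:
  b = (605 − 454) / (log₂ 7 − log₂ 3) = 151 / (2.8074 − 1.5850) = 123.528 ms/bit
  a = 454 − 123.528 × 1.5850 = 258.212 ms
Then RT(10) = 258.212 + 123.528 × log₂ 10 = 258.212 + 123.528 × 3.3219 ≈ 668.564 ms.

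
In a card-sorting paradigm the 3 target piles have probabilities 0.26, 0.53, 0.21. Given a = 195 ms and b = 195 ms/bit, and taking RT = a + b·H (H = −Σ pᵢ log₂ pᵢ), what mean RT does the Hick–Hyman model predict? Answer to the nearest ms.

Entropy contributions −pᵢ log₂ pᵢ: 0.5053, 0.4854, 0.4728; sum H = 1.4636 bits.
RT = a + bH = 195 + 195·1.4636 = 480.39 ms.

480 ms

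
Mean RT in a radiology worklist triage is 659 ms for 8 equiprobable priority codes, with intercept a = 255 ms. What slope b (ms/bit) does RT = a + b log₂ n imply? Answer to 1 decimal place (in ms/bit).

134.7 ms/bit

8 alternatives carry log₂ 8 = 3 bits; the choice cost is 659 − 255 = 404 ms, so b = 404/3 = 134.667 ms/bit.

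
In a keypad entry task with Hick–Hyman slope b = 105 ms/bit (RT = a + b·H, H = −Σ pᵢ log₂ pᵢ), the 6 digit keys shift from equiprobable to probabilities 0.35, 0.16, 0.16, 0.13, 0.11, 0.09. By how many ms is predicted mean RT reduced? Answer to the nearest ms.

Equiprobable entropy H₀ = log₂ 6 = 2.5850 bits.
Skewed entropy H = −Σ pᵢ log₂ pᵢ = 2.4217 bits.
ΔRT = b·(H₀ − H) = 105 × 0.1632 = 17.14 ms.

17 ms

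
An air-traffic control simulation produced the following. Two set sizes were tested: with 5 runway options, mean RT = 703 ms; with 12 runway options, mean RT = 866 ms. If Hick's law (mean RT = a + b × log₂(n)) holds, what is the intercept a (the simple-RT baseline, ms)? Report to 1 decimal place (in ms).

403.3 ms

b = (RT₂ − RT₁)/(log₂ n₂ − log₂ n₁) = (866 − 703)/(3.5850 − 2.3219) = 129.054 ms/bit.
Intercept: a = 703 − 129.054·log₂(5) = 403.345 ms.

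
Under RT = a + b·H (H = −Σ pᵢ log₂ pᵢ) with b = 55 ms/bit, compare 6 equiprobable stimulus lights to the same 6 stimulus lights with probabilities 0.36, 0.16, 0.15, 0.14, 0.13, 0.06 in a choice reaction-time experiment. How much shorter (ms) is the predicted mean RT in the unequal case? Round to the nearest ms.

The RT saving is b·ΔH. Equiprobable H₀ = log₂(6) = 2.5850 bits; with the given probabilities H = 2.3875 bits.
b·(H₀ − H) = 55 × (2.5850 − 2.3875) = 10.86 ms.

11 ms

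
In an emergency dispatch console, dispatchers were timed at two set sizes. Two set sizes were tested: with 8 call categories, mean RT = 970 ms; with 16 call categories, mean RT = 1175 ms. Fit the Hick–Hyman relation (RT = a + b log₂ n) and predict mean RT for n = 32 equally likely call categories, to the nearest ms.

Solve the two-equation system in a and b:
  b = (1175 − 970) / (log₂ 16 − log₂ 8) = 205 / (4 − 3) = 205 ms/bit
  a = 970 − 205 × 3 = 355 ms
Then RT(32) = 355 + 205 × log₂ 32 = 355 + 205 × 5 ≈ 1380.000 ms.

1380 ms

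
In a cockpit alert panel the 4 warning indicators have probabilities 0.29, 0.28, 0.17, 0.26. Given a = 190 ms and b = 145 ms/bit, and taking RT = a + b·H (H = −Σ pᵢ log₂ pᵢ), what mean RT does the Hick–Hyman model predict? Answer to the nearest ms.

476 ms

H = 0.29·log₂(1/0.29) + 0.28·log₂(1/0.28) + 0.17·log₂(1/0.17) + 0.26·log₂(1/0.26) = 1.9720 bits.
RT = 190 + 145 × 1.9720 = 475.94 ms.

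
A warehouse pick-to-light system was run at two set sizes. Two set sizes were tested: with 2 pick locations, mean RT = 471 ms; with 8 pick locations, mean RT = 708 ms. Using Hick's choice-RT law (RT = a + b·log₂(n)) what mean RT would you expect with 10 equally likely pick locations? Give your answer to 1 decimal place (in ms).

RT is linear in log₂ n, so two points fix the line:
  b = (708 − 471) / (log₂ 8 − log₂ 2) = 237 / (3 − 1) = 118.500 ms/bit
  a = 471 − 118.500 × 1 = 352.500 ms
Then RT(10) = 352.500 + 118.500 × log₂ 10 = 352.500 + 118.500 × 3.3219 ≈ 746.148 ms.

746.1 ms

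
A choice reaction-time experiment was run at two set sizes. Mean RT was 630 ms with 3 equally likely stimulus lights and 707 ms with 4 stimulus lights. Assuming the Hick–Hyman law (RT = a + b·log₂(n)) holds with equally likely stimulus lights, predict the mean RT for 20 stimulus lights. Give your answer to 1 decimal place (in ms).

1137.8 ms

Fit slope and intercept:
  b = (707 − 630) / (log₂ 4 − log₂ 3) = 77 / (2 − 1.5850) = 185.525 ms/bit
  a = 630 − 185.525 × 1.5850 = 335.949 ms
Then RT(20) = 335.949 + 185.525 × log₂ 20 = 335.949 + 185.525 × 4.3219 ≈ 1137.777 ms.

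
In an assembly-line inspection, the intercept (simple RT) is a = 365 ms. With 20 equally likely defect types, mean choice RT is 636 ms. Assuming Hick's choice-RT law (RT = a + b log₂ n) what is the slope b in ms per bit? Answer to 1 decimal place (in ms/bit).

b = (636 − 365) / log₂(20) = 271 / 4.3219 = 62.703 ms/bit.

62.7 ms/bit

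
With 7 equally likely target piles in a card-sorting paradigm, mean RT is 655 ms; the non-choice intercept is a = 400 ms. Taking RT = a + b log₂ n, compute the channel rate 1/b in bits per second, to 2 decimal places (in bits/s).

b = (655 − 400)/log₂ 7 = 255/2.8074 = 90.833 ms per bit = 0.09083 s/bit; the reciprocal is 11.009 bits/s.

11.01 bits/s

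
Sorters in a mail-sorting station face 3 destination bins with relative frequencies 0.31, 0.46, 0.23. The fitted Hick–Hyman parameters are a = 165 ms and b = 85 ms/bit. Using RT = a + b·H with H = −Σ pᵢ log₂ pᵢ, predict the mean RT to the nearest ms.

H = 0.31·log₂(1/0.31) + 0.46·log₂(1/0.46) + 0.23·log₂(1/0.23) = 1.5268 bits.
RT = 165 + 85 × 1.5268 = 294.78 ms.

295 ms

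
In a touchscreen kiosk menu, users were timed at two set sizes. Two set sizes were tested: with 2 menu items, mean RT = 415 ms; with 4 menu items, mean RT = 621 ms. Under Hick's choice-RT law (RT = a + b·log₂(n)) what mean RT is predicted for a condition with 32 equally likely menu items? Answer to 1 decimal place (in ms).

RT is linear in log₂ n, so two points fix the line:
  b = (621 − 415) / (log₂ 4 − log₂ 2) = 206 / (2 − 1) = 206.000 ms/bit
  a = 415 − 206.000 × 1 = 209.000 ms
Then RT(32) = 209.000 + 206.000 × log₂ 32 = 209.000 + 206.000 × 5 ≈ 1239.000 ms.

1239.0 ms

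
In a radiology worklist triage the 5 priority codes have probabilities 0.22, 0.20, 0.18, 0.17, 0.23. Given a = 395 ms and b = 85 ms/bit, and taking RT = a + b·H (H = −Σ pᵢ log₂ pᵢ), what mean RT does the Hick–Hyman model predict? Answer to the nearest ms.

592 ms

Entropy contributions −pᵢ log₂ pᵢ: 0.4806, 0.4644, 0.4453, 0.4346, 0.4877; sum H = 2.3125 bits.
RT = a + bH = 395 + 85·2.3125 = 591.56 ms.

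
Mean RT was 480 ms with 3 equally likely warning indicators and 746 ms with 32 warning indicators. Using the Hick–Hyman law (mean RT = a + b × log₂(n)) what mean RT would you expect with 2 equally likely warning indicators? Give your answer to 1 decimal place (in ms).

434.4 ms

Solve the two-equation system in a and b:
  b = (746 − 480) / (log₂ 32 − log₂ 3) = 266 / (5 − 1.5850) = 77.891 ms/bit
  a = 480 − 77.891 × 1.5850 = 356.546 ms
Then RT(2) = 356.546 + 77.891 × log₂ 2 = 356.546 + 77.891 × 1 ≈ 434.437 ms.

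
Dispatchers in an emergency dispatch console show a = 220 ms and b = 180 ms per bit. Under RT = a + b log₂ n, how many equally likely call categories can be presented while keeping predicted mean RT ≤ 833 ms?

180·log₂ n ≤ 833 − 220 = 613, giving log₂ n ≤ 3.4056 and n ≤ 10.597. The largest whole number is 10.

10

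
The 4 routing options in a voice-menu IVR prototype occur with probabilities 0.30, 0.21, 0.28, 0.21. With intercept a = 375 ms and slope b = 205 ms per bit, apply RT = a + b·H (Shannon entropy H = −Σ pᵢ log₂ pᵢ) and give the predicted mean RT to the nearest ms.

Entropy contributions −pᵢ log₂ pᵢ: 0.5211, 0.4728, 0.5142, 0.4728; sum H = 1.9810 bits.
RT = a + bH = 375 + 205·1.9810 = 781.10 ms.

781 ms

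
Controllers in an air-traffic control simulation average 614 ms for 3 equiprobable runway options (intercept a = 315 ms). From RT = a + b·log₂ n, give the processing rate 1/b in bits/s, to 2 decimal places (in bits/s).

b = (614 − 315)/log₂ 3 = 299/1.5850 = 188.648 ms per bit = 0.18865 s/bit; the reciprocal is 5.301 bits/s.

5.30 bits/s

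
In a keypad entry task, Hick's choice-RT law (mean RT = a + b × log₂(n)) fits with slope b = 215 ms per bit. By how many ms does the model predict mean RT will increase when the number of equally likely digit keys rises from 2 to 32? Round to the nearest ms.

The intercept a cancels: ΔRT = b·(log₂ n₂ − log₂ n₁) = b·log₂(n₂/n₁).
log₂(32) − log₂(2) = log₂(32/2) = log₂(16) = 4.
ΔRT = 215 × 4.0000 = 860.000 ms.

860 ms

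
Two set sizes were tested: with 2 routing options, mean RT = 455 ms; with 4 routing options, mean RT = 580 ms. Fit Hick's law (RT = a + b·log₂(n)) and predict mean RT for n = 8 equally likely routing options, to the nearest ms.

Fit slope and intercept:
  b = (580 − 455) / (log₂ 4 − log₂ 2) = 125 / (2 − 1) = 125 ms/bit
  a = 455 − 125 × 1 = 330 ms
Then RT(8) = 330 + 125 × log₂ 8 = 330 + 125 × 3 ≈ 705.000 ms.

705 ms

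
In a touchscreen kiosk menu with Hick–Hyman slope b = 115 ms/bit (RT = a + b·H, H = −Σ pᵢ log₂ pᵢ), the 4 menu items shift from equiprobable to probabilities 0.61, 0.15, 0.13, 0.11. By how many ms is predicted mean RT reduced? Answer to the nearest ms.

The RT saving is b·ΔH. Equiprobable H₀ = log₂(4) = 2.0000 bits; with the given probabilities H = 1.5785 bits.
b·(H₀ − H) = 115 × (2.0000 − 1.5785) = 48.48 ms.

48 ms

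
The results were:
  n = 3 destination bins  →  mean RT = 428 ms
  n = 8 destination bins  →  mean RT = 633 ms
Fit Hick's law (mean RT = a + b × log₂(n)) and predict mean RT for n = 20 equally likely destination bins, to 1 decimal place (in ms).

824.5 ms

With log₂ n on the abscissa the relation is linear; from the two conditions:
  b = (633 − 428) / (log₂ 8 − log₂ 3) = 205 / (3 − 1.5850) = 144.872 ms/bit
  a = 428 − 144.872 × 1.5850 = 198.383 ms
Then RT(20) = 198.383 + 144.872 × log₂ 20 = 198.383 + 144.872 × 4.3219 ≈ 824.511 ms.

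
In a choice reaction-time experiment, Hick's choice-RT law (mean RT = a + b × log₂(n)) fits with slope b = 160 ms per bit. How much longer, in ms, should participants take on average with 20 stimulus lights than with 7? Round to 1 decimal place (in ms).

The intercept a cancels: ΔRT = b·(log₂ n₂ − log₂ n₁) = b·log₂(n₂/n₁).
log₂(20) − log₂(7) = 4.3219 − 2.8074 = 1.5146.
ΔRT = 160 × 1.5146 = 242.332 ms.

242.3 ms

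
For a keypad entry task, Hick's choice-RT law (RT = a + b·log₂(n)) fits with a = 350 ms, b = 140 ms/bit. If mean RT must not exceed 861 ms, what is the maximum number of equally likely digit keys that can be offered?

Information budget: (861 − 350)/140 = 3.6500 bits, so n ≤ 2^3.6500 = 12.553 → at most 12.

12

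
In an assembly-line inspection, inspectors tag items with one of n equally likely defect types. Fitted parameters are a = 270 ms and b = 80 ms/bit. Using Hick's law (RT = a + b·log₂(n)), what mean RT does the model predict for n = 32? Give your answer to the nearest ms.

670 ms

log₂(32) = 5 bits, so RT = 270 + 80 × 5 ≈ 670.000 ms.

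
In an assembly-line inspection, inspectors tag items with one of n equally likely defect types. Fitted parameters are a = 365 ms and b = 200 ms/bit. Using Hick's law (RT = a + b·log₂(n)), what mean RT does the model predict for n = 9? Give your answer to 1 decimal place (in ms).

log₂(9) = 3.1699 bits, so RT = 365 + 200 × 3.1699 ≈ 998.985 ms.

999.0 ms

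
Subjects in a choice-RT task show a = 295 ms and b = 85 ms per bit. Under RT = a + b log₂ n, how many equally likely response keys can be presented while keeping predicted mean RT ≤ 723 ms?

32

Set 295 + 85·log₂ n ≤ 723 → log₂ n ≤ (723 − 295)/85 = 5.0353.
So n ≤ 2^5.0353 = 32.793; the largest integer n is 32.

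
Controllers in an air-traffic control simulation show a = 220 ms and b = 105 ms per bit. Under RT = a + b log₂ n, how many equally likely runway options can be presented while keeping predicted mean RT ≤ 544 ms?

Information budget: (544 − 220)/105 = 3.0857 bits, so n ≤ 2^3.0857 = 8.490 → at most 8.

8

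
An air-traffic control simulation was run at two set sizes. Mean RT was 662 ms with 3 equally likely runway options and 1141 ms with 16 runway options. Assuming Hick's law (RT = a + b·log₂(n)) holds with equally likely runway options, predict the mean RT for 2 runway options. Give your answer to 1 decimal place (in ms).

546.0 ms

RT is linear in log₂ n, so two points fix the line:
  b = (1141 − 662) / (log₂ 16 − log₂ 3) = 479 / (4 − 1.5850) = 198.341 ms/bit
  a = 662 − 198.341 × 1.5850 = 347.638 ms
Then RT(2) = 347.638 + 198.341 × log₂ 2 = 347.638 + 198.341 × 1 ≈ 545.978 ms.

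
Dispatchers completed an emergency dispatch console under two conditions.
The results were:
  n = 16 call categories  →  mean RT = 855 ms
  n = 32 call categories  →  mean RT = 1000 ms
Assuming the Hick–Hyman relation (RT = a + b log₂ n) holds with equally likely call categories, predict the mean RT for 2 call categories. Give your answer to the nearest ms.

RT is linear in log₂ n, so two points fix the line:
  b = (1000 − 855) / (log₂ 32 − log₂ 16) = 145 / (5 − 4) = 145 ms/bit
  a = 855 − 145 × 4 = 275 ms
Then RT(2) = 275 + 145 × log₂ 2 = 275 + 145 × 1 ≈ 420.000 ms.

420 ms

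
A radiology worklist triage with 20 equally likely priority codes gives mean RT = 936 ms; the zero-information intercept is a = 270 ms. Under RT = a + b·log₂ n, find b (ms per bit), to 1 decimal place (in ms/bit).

154.1 ms/bit

20 alternatives carry log₂ 20 = 4.3219 bits; the choice cost is 936 − 270 = 666 ms, so b = 666/4.3219 = 154.098 ms/bit.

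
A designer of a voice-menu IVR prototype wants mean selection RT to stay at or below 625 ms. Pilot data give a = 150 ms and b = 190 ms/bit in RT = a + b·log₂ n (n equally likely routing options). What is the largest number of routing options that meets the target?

5

Information budget: (625 − 150)/190 = 2.5000 bits, so n ≤ 2^2.5000 = 5.657 → at most 5.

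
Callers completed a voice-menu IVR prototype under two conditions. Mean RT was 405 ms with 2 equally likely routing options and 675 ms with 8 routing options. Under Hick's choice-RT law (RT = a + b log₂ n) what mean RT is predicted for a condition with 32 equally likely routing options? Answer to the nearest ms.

Solve the two-equation system in a and b:
  b = (675 − 405) / (log₂ 8 − log₂ 2) = 270 / (3 − 1) = 135 ms/bit
  a = 405 − 135 × 1 = 270 ms
Then RT(32) = 270 + 135 × log₂ 32 = 270 + 135 × 5 ≈ 945.000 ms.

945 ms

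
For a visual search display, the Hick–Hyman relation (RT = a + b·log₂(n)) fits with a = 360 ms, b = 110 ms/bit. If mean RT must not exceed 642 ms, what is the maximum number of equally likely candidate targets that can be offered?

5

Set 360 + 110·log₂ n ≤ 642 → log₂ n ≤ (642 − 360)/110 = 2.5636.
So n ≤ 2^2.5636 = 5.912; the largest integer n is 5.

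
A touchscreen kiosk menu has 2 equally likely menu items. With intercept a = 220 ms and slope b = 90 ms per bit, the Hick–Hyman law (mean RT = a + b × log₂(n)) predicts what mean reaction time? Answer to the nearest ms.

log₂(2) = 1 bits, so RT = 220 + 90 × 1 ≈ 310.000 ms.

310 ms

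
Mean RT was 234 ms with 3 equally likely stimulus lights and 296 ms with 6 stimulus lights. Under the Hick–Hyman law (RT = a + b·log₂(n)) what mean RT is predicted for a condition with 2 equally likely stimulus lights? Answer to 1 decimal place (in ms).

197.7 ms

Solve the two-equation system in a and b:
  b = (296 − 234) / (log₂ 6 − log₂ 3) = 62 / (2.5850 − 1.5850) = 62.000 ms/bit
  a = 234 − 62.000 × 1.5850 = 135.732 ms
Then RT(2) = 135.732 + 62.000 × log₂ 2 = 135.732 + 62.000 × 1 ≈ 197.732 ms.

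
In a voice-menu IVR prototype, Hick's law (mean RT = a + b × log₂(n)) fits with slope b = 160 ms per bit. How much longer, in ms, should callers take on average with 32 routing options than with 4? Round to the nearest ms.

Only the slope matters, since a is common to both: ΔRT = b·log₂(n₂/n₁).
log₂(32) − log₂(4) = log₂(32/4) = log₂(8) = 3.
ΔRT = 160 × 3.0000 = 480.000 ms.

480 ms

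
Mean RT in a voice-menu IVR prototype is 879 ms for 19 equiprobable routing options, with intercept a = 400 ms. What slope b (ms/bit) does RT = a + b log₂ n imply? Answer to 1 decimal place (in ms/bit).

19 alternatives carry log₂ 19 = 4.2479 bits; the choice cost is 879 − 400 = 479 ms, so b = 479/4.2479 = 112.761 ms/bit.

112.8 ms/bit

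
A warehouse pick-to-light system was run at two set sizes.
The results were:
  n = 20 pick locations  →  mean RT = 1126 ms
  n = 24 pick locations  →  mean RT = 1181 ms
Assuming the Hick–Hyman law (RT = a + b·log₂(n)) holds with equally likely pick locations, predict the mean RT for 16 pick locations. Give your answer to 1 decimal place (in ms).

With log₂ n on the abscissa the relation is linear; from the two conditions:
  b = (1181 − 1126) / (log₂ 24 − log₂ 20) = 55 / (4.5850 − 4.3219) = 209.098 ms/bit
  a = 1126 − 209.098 × 4.3219 = 222.293 ms
Then RT(16) = 222.293 + 209.098 × log₂ 16 = 222.293 + 209.098 × 4 ≈ 1058.685 ms.

1058.7 ms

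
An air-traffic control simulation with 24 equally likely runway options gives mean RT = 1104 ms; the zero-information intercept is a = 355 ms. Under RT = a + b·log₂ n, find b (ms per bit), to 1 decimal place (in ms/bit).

log₂(24) = 4.5850 bits.
b = (RT − a)/log₂ n = (1104 − 355) / 4.5850 = 163.360 ms/bit.

163.4 ms/bit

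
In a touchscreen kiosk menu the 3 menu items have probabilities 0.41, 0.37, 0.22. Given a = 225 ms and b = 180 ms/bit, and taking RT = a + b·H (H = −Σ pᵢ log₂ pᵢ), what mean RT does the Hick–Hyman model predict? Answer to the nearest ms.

502 ms

H = 0.41·log₂(1/0.41) + 0.37·log₂(1/0.37) + 0.22·log₂(1/0.22) = 1.5387 bits.
RT = 225 + 180 × 1.5387 = 501.96 ms.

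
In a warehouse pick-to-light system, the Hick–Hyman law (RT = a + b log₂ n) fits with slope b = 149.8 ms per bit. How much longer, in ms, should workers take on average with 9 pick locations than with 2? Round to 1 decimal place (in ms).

ΔRT = (a + b log₂ n₂) − (a + b log₂ n₁) = b·(log₂ n₂ − log₂ n₁).
log₂(9) − log₂(2) = 3.1699 − 1 = 2.1699.
ΔRT = 149.8 × 2.1699 = 325.055 ms.

325.1 ms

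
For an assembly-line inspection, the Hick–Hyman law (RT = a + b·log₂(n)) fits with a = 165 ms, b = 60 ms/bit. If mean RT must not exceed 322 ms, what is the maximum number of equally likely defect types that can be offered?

6

Set 165 + 60·log₂ n ≤ 322 → log₂ n ≤ (322 − 165)/60 = 2.6167.
So n ≤ 2^2.6167 = 6.133; the largest integer n is 6.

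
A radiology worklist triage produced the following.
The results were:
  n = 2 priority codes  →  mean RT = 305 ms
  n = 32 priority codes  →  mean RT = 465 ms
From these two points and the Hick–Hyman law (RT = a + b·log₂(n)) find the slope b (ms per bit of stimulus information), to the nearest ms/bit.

40 ms/bit

Slope: b = (465 − 305) / (log₂ 32 − log₂ 2) = 160/4.0000 = 40 ms/bit.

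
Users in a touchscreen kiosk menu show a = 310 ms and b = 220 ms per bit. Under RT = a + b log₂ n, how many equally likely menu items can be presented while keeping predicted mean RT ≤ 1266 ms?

20

Information budget: (1266 − 310)/220 = 4.3455 bits, so n ≤ 2^4.3455 = 20.329 → at most 20.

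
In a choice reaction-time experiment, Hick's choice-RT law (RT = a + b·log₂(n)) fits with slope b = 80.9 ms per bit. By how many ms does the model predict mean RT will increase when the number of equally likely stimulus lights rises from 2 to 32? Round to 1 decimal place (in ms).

ΔRT = (a + b log₂ n₂) − (a + b log₂ n₁) = b·(log₂ n₂ − log₂ n₁).
log₂(32) − log₂(2) = log₂(32/2) = log₂(16) = 4.
ΔRT = 80.9 × 4.0000 = 323.600 ms.

323.6 ms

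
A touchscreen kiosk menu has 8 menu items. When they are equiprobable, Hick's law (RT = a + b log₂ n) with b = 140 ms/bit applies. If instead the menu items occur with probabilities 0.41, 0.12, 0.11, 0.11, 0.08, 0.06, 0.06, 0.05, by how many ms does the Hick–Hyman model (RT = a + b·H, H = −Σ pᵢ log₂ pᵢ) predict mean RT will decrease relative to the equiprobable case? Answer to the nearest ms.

57 ms

Equiprobable entropy H₀ = log₂ 8 = 3.0000 bits.
Skewed entropy H = −Σ pᵢ log₂ pᵢ = 2.5897 bits.
ΔRT = b·(H₀ − H) = 140 × 0.4103 = 57.44 ms.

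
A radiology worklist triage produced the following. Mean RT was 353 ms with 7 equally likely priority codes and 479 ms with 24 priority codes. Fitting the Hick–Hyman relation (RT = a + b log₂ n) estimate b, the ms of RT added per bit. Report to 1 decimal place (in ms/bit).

70.9 ms/bit

Slope: b = (479 − 353) / (log₂ 24 − log₂ 7) = 126/1.7776 = 70.882 ms/bit.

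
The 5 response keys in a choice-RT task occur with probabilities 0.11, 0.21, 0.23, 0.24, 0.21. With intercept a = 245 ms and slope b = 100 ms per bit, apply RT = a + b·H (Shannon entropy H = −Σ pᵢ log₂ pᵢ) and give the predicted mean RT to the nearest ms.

473 ms

Entropy contributions −pᵢ log₂ pᵢ: 0.3503, 0.4728, 0.4877, 0.4941, 0.4728; sum H = 2.2777 bits.
RT = a + bH = 245 + 100·2.2777 = 472.77 ms.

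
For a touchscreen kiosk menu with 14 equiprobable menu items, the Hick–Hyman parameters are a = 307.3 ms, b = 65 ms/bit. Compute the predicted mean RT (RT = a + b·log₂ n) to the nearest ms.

555 ms

log₂(14) = 3.8074 bits, so RT = 307.3 + 65 × 3.8074 ≈ 554.778 ms.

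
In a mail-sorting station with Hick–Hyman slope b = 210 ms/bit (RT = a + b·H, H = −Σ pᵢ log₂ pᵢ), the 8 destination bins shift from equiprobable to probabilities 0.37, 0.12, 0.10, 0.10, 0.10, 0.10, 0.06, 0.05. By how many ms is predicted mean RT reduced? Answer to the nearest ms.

The RT saving is b·ΔH. Equiprobable H₀ = log₂(8) = 3.0000 bits; with the given probabilities H = 2.6862 bits.
b·(H₀ − H) = 210 × (3.0000 − 2.6862) = 65.90 ms.

66 ms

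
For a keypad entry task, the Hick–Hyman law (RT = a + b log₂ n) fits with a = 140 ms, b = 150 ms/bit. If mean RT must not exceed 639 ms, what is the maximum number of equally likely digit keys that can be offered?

10

Information budget: (639 − 140)/150 = 3.3267 bits, so n ≤ 2^3.3267 = 10.033 → at most 10.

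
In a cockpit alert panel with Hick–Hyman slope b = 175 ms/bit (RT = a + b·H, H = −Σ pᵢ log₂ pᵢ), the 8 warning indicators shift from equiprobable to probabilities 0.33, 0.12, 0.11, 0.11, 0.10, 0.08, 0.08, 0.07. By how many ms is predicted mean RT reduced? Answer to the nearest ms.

39 ms

The RT saving is b·ΔH. Equiprobable H₀ = log₂(8) = 3.0000 bits; with the given probabilities H = 2.7792 bits.
b·(H₀ − H) = 175 × (3.0000 − 2.7792) = 38.64 ms.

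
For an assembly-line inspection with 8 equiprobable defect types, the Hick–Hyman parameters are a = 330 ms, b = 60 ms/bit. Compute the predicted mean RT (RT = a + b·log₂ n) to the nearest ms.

log₂(8) = 3 bits, so RT = 330 + 60 × 3 ≈ 510.000 ms.

510 ms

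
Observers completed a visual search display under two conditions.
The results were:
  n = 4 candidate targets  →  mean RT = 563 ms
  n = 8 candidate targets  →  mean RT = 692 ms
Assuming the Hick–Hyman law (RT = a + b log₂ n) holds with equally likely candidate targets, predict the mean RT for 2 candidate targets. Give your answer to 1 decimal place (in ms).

434.0 ms

Solve the two-equation system in a and b:
  b = (692 − 563) / (log₂ 8 − log₂ 4) = 129 / (3 − 2) = 129.000 ms/bit
  a = 563 − 129.000 × 2 = 305.000 ms
Then RT(2) = 305.000 + 129.000 × log₂ 2 = 305.000 + 129.000 × 1 ≈ 434.000 ms.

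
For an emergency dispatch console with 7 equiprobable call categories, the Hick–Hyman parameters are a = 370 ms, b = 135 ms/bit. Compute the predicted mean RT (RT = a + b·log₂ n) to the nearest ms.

log₂(7) = 2.8074 bits, so RT = 370 + 135 × 2.8074 ≈ 748.993 ms.

749 ms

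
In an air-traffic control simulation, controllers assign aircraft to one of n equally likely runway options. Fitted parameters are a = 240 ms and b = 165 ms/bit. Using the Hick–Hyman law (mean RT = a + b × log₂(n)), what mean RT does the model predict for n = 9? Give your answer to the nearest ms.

log₂(9) = 3.1699 bits, so RT = 240 + 165 × 3.1699 ≈ 763.038 ms.

763 ms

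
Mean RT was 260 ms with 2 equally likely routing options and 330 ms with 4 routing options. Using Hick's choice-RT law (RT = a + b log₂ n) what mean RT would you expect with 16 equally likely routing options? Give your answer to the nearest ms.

470 ms

With log₂ n on the abscissa the relation is linear; from the two conditions:
  b = (330 − 260) / (log₂ 4 − log₂ 2) = 70 / (2 − 1) = 70 ms/bit
  a = 260 − 70 × 1 = 190 ms
Then RT(16) = 190 + 70 × log₂ 16 = 190 + 70 × 4 ≈ 470.000 ms.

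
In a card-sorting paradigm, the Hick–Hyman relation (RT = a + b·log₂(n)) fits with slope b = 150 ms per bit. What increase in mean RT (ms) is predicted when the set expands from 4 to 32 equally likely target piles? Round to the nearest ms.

ΔRT = (a + b log₂ n₂) − (a + b log₂ n₁) = b·(log₂ n₂ − log₂ n₁).
log₂(32) − log₂(4) = log₂(32/4) = log₂(8) = 3.
ΔRT = 150 × 3.0000 = 450.000 ms.

450 ms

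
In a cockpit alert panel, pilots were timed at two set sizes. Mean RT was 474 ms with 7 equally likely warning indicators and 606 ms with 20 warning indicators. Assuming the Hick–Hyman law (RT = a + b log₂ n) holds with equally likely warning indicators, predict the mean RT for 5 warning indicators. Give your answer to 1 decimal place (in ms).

431.7 ms

With log₂ n on the abscissa the relation is linear; from the two conditions:
  b = (606 − 474) / (log₂ 20 − log₂ 7) = 132 / (4.3219 − 2.8074) = 87.153 ms/bit
  a = 474 − 87.153 × 2.8074 = 229.330 ms
Then RT(5) = 229.330 + 87.153 × log₂ 5 = 229.330 + 87.153 × 2.3219 ≈ 431.693 ms.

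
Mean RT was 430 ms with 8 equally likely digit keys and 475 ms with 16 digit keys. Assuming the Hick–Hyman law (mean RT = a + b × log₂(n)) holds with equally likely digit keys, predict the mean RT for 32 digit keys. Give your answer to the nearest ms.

520 ms

Fit slope and intercept:
  b = (475 − 430) / (log₂ 16 − log₂ 8) = 45 / (4 − 3) = 45 ms/bit
  a = 430 − 45 × 3 = 295 ms
Then RT(32) = 295 + 45 × log₂ 32 = 295 + 45 × 5 ≈ 520.000 ms.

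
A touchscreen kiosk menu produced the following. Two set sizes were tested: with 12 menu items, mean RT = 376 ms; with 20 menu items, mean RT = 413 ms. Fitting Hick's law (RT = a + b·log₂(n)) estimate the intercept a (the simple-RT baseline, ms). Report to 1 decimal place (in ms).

196.0 ms

The slope on a log₂ axis is (413 − 376) / (4.3219 − 3.5850) = 50.206 ms/bit.
a = RT₁ − b·log₂ n₁ = 376 − 50.206 × 3.5850 = 196.014 ms.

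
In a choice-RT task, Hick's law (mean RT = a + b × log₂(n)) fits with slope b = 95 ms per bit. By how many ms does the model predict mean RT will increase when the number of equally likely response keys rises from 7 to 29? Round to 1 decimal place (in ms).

Only the slope matters, since a is common to both: ΔRT = b·log₂(n₂/n₁).
log₂(29) − log₂(7) = 4.8580 − 2.8074 = 2.0506.
ΔRT = 95 × 2.0506 = 194.809 ms.

194.8 ms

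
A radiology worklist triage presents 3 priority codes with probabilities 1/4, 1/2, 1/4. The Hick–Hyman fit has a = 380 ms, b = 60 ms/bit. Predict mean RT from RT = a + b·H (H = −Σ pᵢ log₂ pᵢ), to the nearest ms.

470 ms

Each term −pᵢ log₂ pᵢ: 0.25·2 + 0.5·1 + 0.25·2; summed, H = 1.500 bits.
Mean RT = a + bH = 380 + 60·1.500 = 470.00 ms.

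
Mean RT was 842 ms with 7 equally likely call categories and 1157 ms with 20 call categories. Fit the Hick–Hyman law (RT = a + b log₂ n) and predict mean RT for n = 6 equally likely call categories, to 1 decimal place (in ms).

Solve the two-equation system in a and b:
  b = (1157 − 842) / (log₂ 20 − log₂ 7) = 315 / (4.3219 − 2.8074) = 207.979 ms/bit
  a = 842 − 207.979 × 2.8074 = 258.128 ms
Then RT(6) = 258.128 + 207.979 × log₂ 6 = 258.128 + 207.979 × 2.5850 ≈ 795.747 ms.

795.7 ms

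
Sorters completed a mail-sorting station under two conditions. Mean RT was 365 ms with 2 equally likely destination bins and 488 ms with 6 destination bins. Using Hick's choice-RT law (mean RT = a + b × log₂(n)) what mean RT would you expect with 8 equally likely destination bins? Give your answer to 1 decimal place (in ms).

520.2 ms

Fit slope and intercept:
  b = (488 − 365) / (log₂ 6 − log₂ 2) = 123 / (2.5850 − 1) = 77.604 ms/bit
  a = 365 − 77.604 × 1 = 287.396 ms
Then RT(8) = 287.396 + 77.604 × log₂ 8 = 287.396 + 77.604 × 3 ≈ 520.209 ms.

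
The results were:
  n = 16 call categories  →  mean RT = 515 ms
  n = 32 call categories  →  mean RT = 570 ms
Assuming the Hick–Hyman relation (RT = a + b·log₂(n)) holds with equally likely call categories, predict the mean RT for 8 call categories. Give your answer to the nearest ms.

460 ms

Solve the two-equation system in a and b:
  b = (570 − 515) / (log₂ 32 − log₂ 16) = 55 / (5 − 4) = 55 ms/bit
  a = 515 − 55 × 4 = 295 ms
Then RT(8) = 295 + 55 × log₂ 8 = 295 + 55 × 3 ≈ 460.000 ms.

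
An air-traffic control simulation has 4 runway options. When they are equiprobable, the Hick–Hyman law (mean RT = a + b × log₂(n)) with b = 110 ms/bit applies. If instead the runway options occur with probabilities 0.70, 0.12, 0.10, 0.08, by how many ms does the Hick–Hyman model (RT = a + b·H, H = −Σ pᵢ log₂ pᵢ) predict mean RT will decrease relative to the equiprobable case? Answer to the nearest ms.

Equiprobable entropy H₀ = log₂ 4 = 2.0000 bits.
Skewed entropy H = −Σ pᵢ log₂ pᵢ = 1.3510 bits.
ΔRT = b·(H₀ − H) = 110 × 0.6490 = 71.39 ms.

71 ms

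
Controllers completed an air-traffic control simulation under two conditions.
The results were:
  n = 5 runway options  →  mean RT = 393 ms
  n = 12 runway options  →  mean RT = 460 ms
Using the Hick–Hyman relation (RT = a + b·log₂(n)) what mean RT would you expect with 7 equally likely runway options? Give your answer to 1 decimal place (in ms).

RT is linear in log₂ n, so two points fix the line:
  b = (460 − 393) / (log₂ 12 − log₂ 5) = 67 / (3.5850 − 2.3219) = 53.047 ms/bit
  a = 393 − 53.047 × 2.3219 = 269.829 ms
Then RT(7) = 269.829 + 53.047 × log₂ 7 = 269.829 + 53.047 × 2.8074 ≈ 418.750 ms.

418.8 ms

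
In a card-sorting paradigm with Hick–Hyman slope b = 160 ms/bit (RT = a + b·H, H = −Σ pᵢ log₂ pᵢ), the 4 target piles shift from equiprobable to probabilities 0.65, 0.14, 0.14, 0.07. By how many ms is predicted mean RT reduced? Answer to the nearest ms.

Equiprobable entropy H₀ = log₂ 4 = 2.0000 bits.
Skewed entropy H = −Σ pᵢ log₂ pᵢ = 1.4667 bits.
ΔRT = b·(H₀ − H) = 160 × 0.5333 = 85.32 ms.

85 ms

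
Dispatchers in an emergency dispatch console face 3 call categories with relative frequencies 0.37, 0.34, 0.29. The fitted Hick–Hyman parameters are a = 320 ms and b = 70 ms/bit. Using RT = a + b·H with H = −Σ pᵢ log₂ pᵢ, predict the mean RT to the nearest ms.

Entropy contributions −pᵢ log₂ pᵢ: 0.5307, 0.5292, 0.5179; sum H = 1.5778 bits.
RT = a + bH = 320 + 70·1.5778 = 430.45 ms.

430 ms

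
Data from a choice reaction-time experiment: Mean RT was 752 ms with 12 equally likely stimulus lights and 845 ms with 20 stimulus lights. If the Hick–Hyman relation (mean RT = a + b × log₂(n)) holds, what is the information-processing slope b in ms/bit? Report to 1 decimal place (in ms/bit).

Slope: b = (845 − 752) / (log₂ 20 − log₂ 12) = 93/0.7370 = 126.193 ms/bit.

126.2 ms/bit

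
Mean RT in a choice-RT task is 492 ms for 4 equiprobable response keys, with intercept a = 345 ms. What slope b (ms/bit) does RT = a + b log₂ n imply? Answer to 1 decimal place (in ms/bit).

4 alternatives carry log₂ 4 = 2 bits; the choice cost is 492 − 345 = 147 ms, so b = 147/2 = 73.500 ms/bit.

73.5 ms/bit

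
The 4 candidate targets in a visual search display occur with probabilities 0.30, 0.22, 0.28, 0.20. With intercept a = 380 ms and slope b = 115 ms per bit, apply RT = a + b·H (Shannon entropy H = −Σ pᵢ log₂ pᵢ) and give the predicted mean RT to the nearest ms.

608 ms

H = 0.30·log₂(1/0.30) + 0.22·log₂(1/0.22) + 0.28·log₂(1/0.28) + 0.20·log₂(1/0.20) = 1.9803 bits.
RT = 380 + 115 × 1.9803 = 607.73 ms.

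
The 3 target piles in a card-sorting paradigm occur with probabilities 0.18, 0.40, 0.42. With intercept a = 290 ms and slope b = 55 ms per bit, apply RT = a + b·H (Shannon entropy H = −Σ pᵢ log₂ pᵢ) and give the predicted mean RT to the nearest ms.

372 ms

Entropy contributions −pᵢ log₂ pᵢ: 0.4453, 0.5288, 0.5256; sum H = 1.4997 bits.
RT = a + bH = 290 + 55·1.4997 = 372.48 ms.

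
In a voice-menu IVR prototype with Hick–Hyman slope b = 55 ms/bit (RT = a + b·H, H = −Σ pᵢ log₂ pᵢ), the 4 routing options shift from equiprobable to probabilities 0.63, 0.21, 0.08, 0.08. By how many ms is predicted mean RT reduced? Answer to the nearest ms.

29 ms

The RT saving is b·ΔH. Equiprobable H₀ = log₂(4) = 2.0000 bits; with the given probabilities H = 1.4758 bits.
b·(H₀ − H) = 55 × (2.0000 − 1.4758) = 28.83 ms.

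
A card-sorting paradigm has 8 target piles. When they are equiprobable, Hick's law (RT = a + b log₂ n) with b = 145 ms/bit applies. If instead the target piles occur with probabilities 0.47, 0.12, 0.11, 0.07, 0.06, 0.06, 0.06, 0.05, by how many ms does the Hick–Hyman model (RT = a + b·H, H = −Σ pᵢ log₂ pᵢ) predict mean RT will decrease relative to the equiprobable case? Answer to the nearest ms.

The RT saving is b·ΔH. Equiprobable H₀ = log₂(8) = 3.0000 bits; with the given probabilities H = 2.4446 bits.
b·(H₀ − H) = 145 × (3.0000 − 2.4446) = 80.54 ms.

81 ms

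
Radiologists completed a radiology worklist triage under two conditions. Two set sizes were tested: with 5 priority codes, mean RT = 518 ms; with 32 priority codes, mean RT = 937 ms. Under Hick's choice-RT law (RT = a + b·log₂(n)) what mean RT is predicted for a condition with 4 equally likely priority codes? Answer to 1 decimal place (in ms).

Fit slope and intercept:
  b = (937 − 518) / (log₂ 32 − log₂ 5) = 419 / (5 − 2.3219) = 156.456 ms/bit
  a = 518 − 156.456 × 2.3219 = 154.721 ms
Then RT(4) = 154.721 + 156.456 × log₂ 4 = 154.721 + 156.456 × 2 ≈ 467.632 ms.

467.6 ms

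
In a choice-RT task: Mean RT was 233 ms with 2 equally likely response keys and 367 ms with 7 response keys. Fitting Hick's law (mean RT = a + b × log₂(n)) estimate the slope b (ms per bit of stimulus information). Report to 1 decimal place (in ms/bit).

74.1 ms/bit

The slope on a log₂ axis is (367 − 233) / (2.8074 − 1) = 74.141 ms/bit.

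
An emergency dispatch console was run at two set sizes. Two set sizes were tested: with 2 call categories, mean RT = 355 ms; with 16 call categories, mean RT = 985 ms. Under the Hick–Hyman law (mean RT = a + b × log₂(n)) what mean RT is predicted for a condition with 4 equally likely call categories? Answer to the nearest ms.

Fit slope and intercept:
  b = (985 − 355) / (log₂ 16 − log₂ 2) = 630 / (4 − 1) = 210 ms/bit
  a = 355 − 210 × 1 = 145 ms
Then RT(4) = 145 + 210 × log₂ 4 = 145 + 210 × 2 ≈ 565.000 ms.

565 ms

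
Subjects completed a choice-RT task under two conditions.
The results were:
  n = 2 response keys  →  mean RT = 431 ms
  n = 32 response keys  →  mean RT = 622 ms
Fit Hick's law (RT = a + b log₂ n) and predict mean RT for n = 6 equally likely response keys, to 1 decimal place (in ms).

506.7 ms

Solve the two-equation system in a and b:
  b = (622 − 431) / (log₂ 32 − log₂ 2) = 191 / (5 − 1) = 47.750 ms/bit
  a = 431 − 47.750 × 1 = 383.250 ms
Then RT(6) = 383.250 + 47.750 × log₂ 6 = 383.250 + 47.750 × 2.5850 ≈ 506.682 ms.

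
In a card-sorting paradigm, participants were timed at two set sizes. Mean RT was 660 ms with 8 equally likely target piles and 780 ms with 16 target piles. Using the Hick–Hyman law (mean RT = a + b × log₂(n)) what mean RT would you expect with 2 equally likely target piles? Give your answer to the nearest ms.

420 ms

Fit slope and intercept:
  b = (780 − 660) / (log₂ 16 − log₂ 8) = 120 / (4 − 3) = 120 ms/bit
  a = 660 − 120 × 3 = 300 ms
Then RT(2) = 300 + 120 × log₂ 2 = 300 + 120 × 1 ≈ 420.000 ms.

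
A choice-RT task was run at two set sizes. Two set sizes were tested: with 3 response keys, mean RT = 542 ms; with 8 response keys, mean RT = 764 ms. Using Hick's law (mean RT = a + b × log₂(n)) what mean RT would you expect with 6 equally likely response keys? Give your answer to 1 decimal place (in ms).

Fit slope and intercept:
  b = (764 − 542) / (log₂ 8 − log₂ 3) = 222 / (3 − 1.5850) = 156.886 ms/bit
  a = 542 − 156.886 × 1.5850 = 293.341 ms
Then RT(6) = 293.341 + 156.886 × log₂ 6 = 293.341 + 156.886 × 2.5850 ≈ 698.886 ms.

698.9 ms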